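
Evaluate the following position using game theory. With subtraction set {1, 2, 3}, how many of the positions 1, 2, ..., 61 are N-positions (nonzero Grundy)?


Subtraction set S = {1, 2, 3}, so G(n) = n mod 4.
G(n) = 0 when n is a multiple of 4.
Multiples of 4 in [1, 61]: 15
N-positions (nonzero Grundy) = 61 - 15 = 46

46


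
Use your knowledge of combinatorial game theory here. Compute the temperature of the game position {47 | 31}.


The game is {47 | 31}, a switch {a | b} with numbers a > b.
Cooling {a | b} by t gives {a - t | b + t}, which stops being hot when a - t = b + t, i.e. at t = (a - b)/2. So the temperature of a switch is (a - b)/2.
Temperature = (Left option - Right option) / 2
= (47 - (31)) / 2
= 16 / 2
= 8

8


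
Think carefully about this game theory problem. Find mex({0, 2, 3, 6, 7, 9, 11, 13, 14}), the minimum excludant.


Set = {0, 2, 3, 6, 7, 9, 11, 13, 14}
0 is in the set.
1 is NOT in the set. This is the mex.
mex = 1

1


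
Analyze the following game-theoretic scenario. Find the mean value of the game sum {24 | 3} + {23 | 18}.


G1 = {24 | 3}, G2 = {23 | 18}
Each is a switch {a | b} with numbers a > b; its mean value is (a + b)/2, and mean value is additive over game sums: m(G1 + G2) = m(G1) + m(G2).
Mean of G1 = (24 + (3))/2 = 27/2 = 27/2
Mean of G2 = (23 + (18))/2 = 41/2 = 41/2
Mean of G1 + G2 = 27/2 + 41/2 = 34

34


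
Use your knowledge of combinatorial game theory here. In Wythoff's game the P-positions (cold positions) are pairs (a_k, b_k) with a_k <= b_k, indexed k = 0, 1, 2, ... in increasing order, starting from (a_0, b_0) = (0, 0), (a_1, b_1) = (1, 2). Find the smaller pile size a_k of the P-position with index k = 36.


By Wythoff's theorem, a_k = floor(k * phi) and b_k = floor(k * phi^2) = a_k + k, where phi = (1 + sqrt(5))/2 is the golden ratio.
phi = (1 + sqrt(5))/2 = 1.618034
k = 36
k * phi = 36 * 1.618034 = 58.249224
a_36 = floor(k * phi) = 58

58


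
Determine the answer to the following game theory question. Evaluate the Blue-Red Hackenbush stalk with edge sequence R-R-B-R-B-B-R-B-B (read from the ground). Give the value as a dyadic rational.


Edges (from ground): R-R-B-R-B-B-R-B-B
By Berlekamp's sign-expansion rule, a Blue-Red Hackenbush stalk has the value of the surreal number whose sign sequence is the edge sequence with B -> + and R -> -.
Sign sequence: --+-++-++
Trace the sign expansion in the surreal number tree, starting from 0:
Edge 1: R (sign -) -> bounds (-inf, 0), value = -1
Edge 2: R (sign -) -> bounds (-inf, -1), value = -2
Edge 3: B (sign +) -> bounds (-2, -1), value = -3/2
Edge 4: R (sign -) -> bounds (-2, -3/2), value = -7/4
Edge 5: B (sign +) -> bounds (-7/4, -3/2), value = -13/8
Edge 6: B (sign +) -> bounds (-13/8, -3/2), value = -25/16
Edge 7: R (sign -) -> bounds (-13/8, -25/16), value = -51/32
Edge 8: B (sign +) -> bounds (-51/32, -25/16), value = -101/64
Edge 9: B (sign +) -> bounds (-101/64, -25/16), value = -201/128
Game value = -201/128

-201/128


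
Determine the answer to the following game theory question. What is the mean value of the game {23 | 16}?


Game = {23 | 16}, a switch {a | b} with numbers a > b.
Its thermograph has left wall a - t and right wall b + t, which meet at t = (a - b)/2, where both equal (a + b)/2. So the mast (mean value) is at (a + b)/2.
Mean = (23 + (16))/2 = 39/2 = 39/2

39/2


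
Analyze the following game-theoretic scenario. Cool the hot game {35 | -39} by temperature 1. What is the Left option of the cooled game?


Original game: {35 | -39} (a switch {a | b} with a > b).
Cooling by t (for t below the temperature (a - b)/2 = 37) taxes each move by t: {a | b} cooled by t is {a - t | b + t}.
Cooling amount: t = 1
Cooled Left option: 35 - 1 = 34
Cooled Right option: -39 + 1 = -38
Cooled game: {34 | -38}
Left option = 34

34


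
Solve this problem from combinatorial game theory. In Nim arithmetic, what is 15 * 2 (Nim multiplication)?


Nim multiplication is bilinear over XOR: (u XOR v) * w = (u*w) XOR (v*w).
So we split each operand into its bit components and XOR the pairwise Nim products.
15 = 1 + 2 + 4 + 8 (as XOR of powers of 2).
2 = 2 (as XOR of powers of 2).
Using the standard Nim-product table on single bits:
  2*2 = 3,   2*4 = 8,   2*8 = 12,
  4*4 = 6,   4*8 = 11,  8*8 = 13,
and  1*x = x (identity), k*l = l*k (commutative).
Pairwise Nim products:
  1 * 2 = 2
  2 * 2 = 3
  4 * 2 = 8
  8 * 2 = 12
XOR them: 2 XOR 3 XOR 8 XOR 12 = 5.
Result: 15 * 2 = 5 (in Nim).

5


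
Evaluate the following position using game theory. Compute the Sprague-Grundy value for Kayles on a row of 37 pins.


Kayles: a move removes 1 or 2 adjacent pins from a contiguous row.
Removing pins from a row of k leaves two independent rows (a, b) with a + b = k - 1 (one pin) or a + b = k - 2 (two pins); an end removal gives a = 0.
By Sprague-Grundy, G(k) = mex{ G(a) XOR G(b) } over all these splits. G(0) = 0.
G(1): splits (0,0):0^0=0 -> mex({0}) = 1
G(2): splits (0,1):0^1=1 (0,0):0^0=0 -> mex({0, 1}) = 2
G(3): splits (0,2):0^2=2 (1,1):1^1=0 (0,1):0^1=1 -> mex({0, 1, 2}) = 3
G(4): splits (0,3):0^3=3 (1,2):1^2=3 (0,2):0^2=2 (1,1):1^1=0 -> mex({0, 2, 3}) = 1
G(5): splits (0,4):0^1=1 (1,3):1^3=2 (2,2):2^2=0 (0,3):0^3=3 (1,2):1^2=3 -> mex({0, 1, 2, 3}) = 4
G(6) = mex({0, 1, 2, 4}) = 3
G(7) = mex({0, 1, 3, 4, 5}) = 2
G(8) = mex({0, 2, 3, 5, 6}) = 1
G(9) = mex({0, 1, 2, 3, 6, 7}) = 4
G(10) = mex({0, 1, 3, 4, 5, 7}) = 2
G(11) = mex({0, 1, 2, 3, 4, 5}) = 6
G(12) = mex({0, 1, 2, 3, 5, 6, 7}) = 4
G(13) = mex({0, 2, 3, 4, 6, 7}) = 1
G(14) = mex({0, 1, 4, 5, 6, 7}) = 2
G(15) = mex({0, 1, 2, 3, 4, 5, 6}) = 7
G(16) = mex({0, 2, 3, 5, 6, 7}) = 1
G(17) = mex({0, 1, 2, 3, 5, 6, 7}) = 4
G(18) = mex({0, 1, 2, 4, 5, 6}) = 3
G(19) = mex({0, 1, 3, 4, 5, 7}) = 2
G(20) = mex({0, 2, 3, 4, 5, 6, 7}) = 1
G(21) = mex({0, 1, 2, 3, 5, 6, 7}) = 4
G(22) = mex({0, 1, 2, 3, 4, 5, 7}) = 6
G(23) = mex({0, 1, 2, 3, 4, 5, 6}) = 7
G(24) = mex({0, 1, 2, 3, 5, 6, 7}) = 4
G(25) = mex({0, 2, 3, 4, 6, 7}) = 1
G(26) = mex({0, 1, 3, 4, 5, 6, 7}) = 2
G(27) = mex({0, 1, 2, 3, 4, 5, 6, 7}) = 8
G(28) = mex({0, 1, 2, 3, 4, 6, 7, 8}) = 5
G(29) = mex({0, 1, 2, 3, 5, 6, 7, 8, 9}) = 4
G(30) = mex({0, 1, 2, 3, 4, 5, 6, 9, 10}) = 7
G(31) = mex({0, 1, 3, 4, 5, 7, 10, 11}) = 2
G(32) = mex({0, 2, 3, 4, 5, 6, 7, 9, 11}) = 1
G(33) = mex({0, 1, 2, 3, 4, 5, 6, 7, 9, 12}) = 8
G(34) = mex({0, 1, 2, 3, 4, 5, 7, 8, 11, 12}) = 6
G(35) = mex({0, 1, 2, 3, 4, 5, 6, 8, 9, 10, 11}) = 7
G(36) = mex({0, 1, 2, 3, 5, 6, 7, 9, 10}) = 4
G(37) = mex({0, 2, 3, 4, 6, 7, 9, 10, 11, 12}) = 1
Therefore G(37) = 1.

1


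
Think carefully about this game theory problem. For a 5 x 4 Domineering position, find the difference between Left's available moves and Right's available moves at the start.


Board is 5 x 4 (rows x cols).
Left (vertical) placements: (rows-1) * cols = 4 * 4 = 16
Right (horizontal) placements: rows * (cols-1) = 5 * 3 = 15
Advantage = Left - Right = 16 - 15 = 1

1


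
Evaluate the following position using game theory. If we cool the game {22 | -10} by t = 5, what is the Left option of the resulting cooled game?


Original game: {22 | -10} (a switch {a | b} with a > b).
Cooling by t (for t below the temperature (a - b)/2 = 16) taxes each move by t: {a | b} cooled by t is {a - t | b + t}.
Cooling amount: t = 5
Cooled Left option: 22 - 5 = 17
Cooled Right option: -10 + 5 = -5
Cooled game: {17 | -5}
Left option = 17

17


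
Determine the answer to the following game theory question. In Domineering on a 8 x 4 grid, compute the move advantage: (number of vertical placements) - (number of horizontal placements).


Board is 8 x 4 (rows x cols).
Left (vertical) placements: (rows-1) * cols = 7 * 4 = 28
Right (horizontal) placements: rows * (cols-1) = 8 * 3 = 24
Advantage = Left - Right = 28 - 24 = 4

4


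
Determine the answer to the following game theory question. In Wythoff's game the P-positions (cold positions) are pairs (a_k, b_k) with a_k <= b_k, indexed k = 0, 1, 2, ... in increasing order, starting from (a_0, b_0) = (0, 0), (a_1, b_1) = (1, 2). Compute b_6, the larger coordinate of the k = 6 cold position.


By Wythoff's theorem, a_k = floor(k * phi) and b_k = floor(k * phi^2) = a_k + k, where phi = (1 + sqrt(5))/2 is the golden ratio.
phi = (1 + sqrt(5))/2 = 1.618034
phi^2 = phi + 1 = 2.618034
k = 6
k * phi^2 = 6 * 2.618034 = 15.708204
b_6 = floor(k * phi^2) = 15 (check: a_6 + k = 9 + 6 = 15)

15


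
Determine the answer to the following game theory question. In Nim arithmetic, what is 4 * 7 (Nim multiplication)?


Nim multiplication is bilinear over XOR: (u XOR v) * w = (u*w) XOR (v*w).
So we split each operand into its bit components and XOR the pairwise Nim products.
4 = 4 (as XOR of powers of 2).
7 = 1 + 2 + 4 (as XOR of powers of 2).
Using the standard Nim-product table on single bits:
  2*2 = 3,   2*4 = 8,   2*8 = 12,
  4*4 = 6,   4*8 = 11,  8*8 = 13,
and  1*x = x (identity), k*l = l*k (commutative).
Pairwise Nim products:
  4 * 1 = 4
  4 * 2 = 8
  4 * 4 = 6
XOR them: 4 XOR 8 XOR 6 = 10.
Result: 4 * 7 = 10 (in Nim).

10


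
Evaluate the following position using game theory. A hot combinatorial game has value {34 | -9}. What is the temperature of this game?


The game is {34 | -9}, a switch {a | b} with numbers a > b.
Cooling {a | b} by t gives {a - t | b + t}, which stops being hot when a - t = b + t, i.e. at t = (a - b)/2. So the temperature of a switch is (a - b)/2.
Temperature = (Left option - Right option) / 2
= (34 - (-9)) / 2
= 43 / 2
= 43/2

43/2


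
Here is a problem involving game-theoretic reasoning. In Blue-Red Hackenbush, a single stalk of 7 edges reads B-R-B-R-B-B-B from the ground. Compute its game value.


Edges (from ground): B-R-B-R-B-B-B
By Berlekamp's sign-expansion rule, a Blue-Red Hackenbush stalk has the value of the surreal number whose sign sequence is the edge sequence with B -> + and R -> -.
Sign sequence: +-+-+++
Trace the sign expansion in the surreal number tree, starting from 0:
Edge 1: B (sign +) -> bounds (0, +inf), value = 1
Edge 2: R (sign -) -> bounds (0, 1), value = 1/2
Edge 3: B (sign +) -> bounds (1/2, 1), value = 3/4
Edge 4: R (sign -) -> bounds (1/2, 3/4), value = 5/8
Edge 5: B (sign +) -> bounds (5/8, 3/4), value = 11/16
Edge 6: B (sign +) -> bounds (11/16, 3/4), value = 23/32
Edge 7: B (sign +) -> bounds (23/32, 3/4), value = 47/64
Game value = 47/64

47/64


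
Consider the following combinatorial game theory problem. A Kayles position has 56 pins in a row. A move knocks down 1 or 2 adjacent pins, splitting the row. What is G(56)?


Kayles: a move removes 1 or 2 adjacent pins from a contiguous row.
Removing pins from a row of k leaves two independent rows (a, b) with a + b = k - 1 (one pin) or a + b = k - 2 (two pins); an end removal gives a = 0.
By Sprague-Grundy, G(k) = mex{ G(a) XOR G(b) } over all these splits. G(0) = 0.
G(1): splits (0,0):0^0=0 -> mex({0}) = 1
G(2): splits (0,1):0^1=1 (0,0):0^0=0 -> mex({0, 1}) = 2
G(3): splits (0,2):0^2=2 (1,1):1^1=0 (0,1):0^1=1 -> mex({0, 1, 2}) = 3
G(4): splits (0,3):0^3=3 (1,2):1^2=3 (0,2):0^2=2 (1,1):1^1=0 -> mex({0, 2, 3}) = 1
G(5): splits (0,4):0^1=1 (1,3):1^3=2 (2,2):2^2=0 (0,3):0^3=3 (1,2):1^2=3 -> mex({0, 1, 2, 3}) = 4
G(6) = mex({0, 1, 2, 4}) = 3
G(7) = mex({0, 1, 3, 4, 5}) = 2
G(8) = mex({0, 2, 3, 5, 6}) = 1
G(9) = mex({0, 1, 2, 3, 6, 7}) = 4
G(10) = mex({0, 1, 3, 4, 5, 7}) = 2
G(11) = mex({0, 1, 2, 3, 4, 5}) = 6
G(12) = mex({0, 1, 2, 3, 5, 6, 7}) = 4
G(13) = mex({0, 2, 3, 4, 6, 7}) = 1
G(14) = mex({0, 1, 4, 5, 6, 7}) = 2
G(15) = mex({0, 1, 2, 3, 4, 5, 6}) = 7
G(16) = mex({0, 2, 3, 5, 6, 7}) = 1
G(17) = mex({0, 1, 2, 3, 5, 6, 7}) = 4
G(18) = mex({0, 1, 2, 4, 5, 6}) = 3
G(19) = mex({0, 1, 3, 4, 5, 7}) = 2
G(20) = mex({0, 2, 3, 4, 5, 6, 7}) = 1
G(21) = mex({0, 1, 2, 3, 5, 6, 7}) = 4
G(22) = mex({0, 1, 2, 3, 4, 5, 7}) = 6
G(23) = mex({0, 1, 2, 3, 4, 5, 6}) = 7
G(24) = mex({0, 1, 2, 3, 5, 6, 7}) = 4
G(25) = mex({0, 2, 3, 4, 6, 7}) = 1
G(26) = mex({0, 1, 3, 4, 5, 6, 7}) = 2
G(27) = mex({0, 1, 2, 3, 4, 5, 6, 7}) = 8
G(28) = mex({0, 1, 2, 3, 4, 6, 7, 8}) = 5
G(29) = mex({0, 1, 2, 3, 5, 6, 7, 8, 9}) = 4
G(30) = mex({0, 1, 2, 3, 4, 5, 6, 9, 10}) = 7
G(31) = mex({0, 1, 3, 4, 5, 7, 10, 11}) = 2
G(32) = mex({0, 2, 3, 4, 5, 6, 7, 9, 11}) = 1
G(33) = mex({0, 1, 2, 3, 4, 5, 6, 7, 9, 12}) = 8
G(34) = mex({0, 1, 2, 3, 4, 5, 7, 8, 11, 12}) = 6
G(35) = mex({0, 1, 2, 3, 4, 5, 6, 8, 9, 10, 11}) = 7
G(36) = mex({0, 1, 2, 3, 5, 6, 7, 9, 10}) = 4
G(37) = mex({0, 2, 3, 4, 6, 7, 9, 10, 11, 12}) = 1
G(38) = mex({0, 1, 3, 4, 5, 6, 7, 9, 10, 11, 12}) = 2
G(39) = mex({0, 1, 2, 4, 5, 6, 7, 9, 10, 12, 14}) = 3
G(40) = mex({0, 2, 3, 4, 6, 7, 11, 12, 14}) = 1
G(41) = mex({0, 1, 2, 3, 5, 6, 7, 9, 10, 11, 12}) = 4
G(42) = mex({0, 1, 2, 3, 4, 5, 6, 9, 10}) = 7
G(43) = mex({0, 1, 3, 4, 5, 7, 9, 10, 12, 15}) = 2
G(44) = mex({0, 2, 3, 4, 5, 6, 7, 9, 10, 12, 15}) = 1
G(45) = mex({0, 1, 2, 3, 4, 5, 6, 7, 9, 10, 12, 14}) = 8
G(46) = mex({0, 1, 3, 4, 5, 7, 8, 11, 12, 14}) = 2
G(47) = mex({0, 1, 2, 3, 4, 5, 6, 8, 9, 10, 11, 12}) = 7
G(48) = mex({0, 1, 2, 3, 5, 6, 7, 9, 10}) = 4
G(49) = mex({0, 2, 3, 4, 6, 7, 9, 10, 11, 12, 15}) = 1
G(50) = mex({0, 1, 4, 5, 6, 7, 9, 11, 12, 14, 15}) = 2
G(51) = mex({0, 1, 2, 3, 4, 5, 6, 7, 9, 12, 14, 15}) = 8
G(52) = mex({0, 2, 3, 4, 5, 6, 7, 8, 11, 12, 15}) = 1
G(53) = mex({0, 1, 2, 3, 5, 6, 7, 8, 9, 10, 11, 12}) = 4
G(54) = mex({0, 1, 2, 3, 4, 5, 6, 9, 10}) = 7
G(55) = mex({0, 1, 3, 4, 5, 7, 9, 10, 11, 12}) = 2
G(56) = mex({0, 2, 3, 4, 5, 6, 7, 9, 10, 11, 12, 13, 14}) = 1
Therefore G(56) = 1.

1


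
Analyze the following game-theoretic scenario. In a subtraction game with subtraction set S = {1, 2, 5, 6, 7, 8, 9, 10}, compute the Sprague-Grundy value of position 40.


The subtraction set is S = {1, 2, 5, 6, 7, 8, 9, 10}.
G(k) = mex{ G(k - s) : s in S, s <= k }. We compute iteratively: G(0) = 0.
G(1) = mex({0}) = 1
G(2) = mex({0, 1}) = 2
G(3) = mex({1, 2}) = 0
G(4) = mex({0, 2}) = 1
G(5) = mex({0, 1}) = 2
G(6) = mex({0, 1, 2}) = 3
G(7) = mex({0, 1, 2, 3}) = 4
G(8) = mex({0, 1, 2, 3, 4}) = 5
G(9) = mex({0, 1, 2, 4, 5}) = 3
G(10) = mex({0, 1, 2, 3, 5}) = 4
G(11) = mex({0, 1, 2, 3, 4}) = 5
G(12) = mex({0, 1, 2, 3, 4, 5}) = 6
G(13) = mex({0, 1, 2, 3, 4, 5, 6}) = 7
G(14) = mex({1, 2, 3, 4, 5, 6, 7}) = 0
G(15) = mex({0, 2, 3, 4, 5, 7}) = 1
G(16) = mex({0, 1, 3, 4, 5}) = 2
G(17) = mex({1, 2, 3, 4, 5, 6}) = 0
G(18) = mex({0, 2, 3, 4, 5, 6, 7}) = 1
G(19) = mex({0, 1, 3, 4, 5, 6, 7}) = 2
G(20) = mex({0, 1, 2, 4, 5, 6, 7}) = 3
G(21) = mex({0, 1, 2, 3, 5, 6, 7}) = 4
G(22) = mex({0, 1, 2, 3, 4, 6, 7}) = 5
G(23) = mex({0, 1, 2, 4, 5, 7}) = 3
Observe that G(14)..G(23) = 0, 1, 2, 0, 1, 2, 3, 4, 5, 3 repeats G(0)..G(9) = 0, 1, 2, 0, 1, 2, 3, 4, 5, 3.
For k >= max(S) = 10, G(k) is determined by the previous 10 values G(k-10)..G(k-1); a window of 10 consecutive values has recurred shifted by 14, so by induction G(k + 14) = G(k) for all k >= 0: the sequence is periodic from the start with period 14.
One period: G(0..13) = 0, 1, 2, 0, 1, 2, 3, 4, 5, 3, 4, 5, 6, 7.
40 mod 14 = 12, so G(40) = G(12) = 6.

6


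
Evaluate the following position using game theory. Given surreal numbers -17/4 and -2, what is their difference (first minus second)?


x = -17/4, y = -2
Converting to common denominator: 4
x = -17/4, y = -8/4
x - y = -17/4 - -2 = -9/4

-9/4


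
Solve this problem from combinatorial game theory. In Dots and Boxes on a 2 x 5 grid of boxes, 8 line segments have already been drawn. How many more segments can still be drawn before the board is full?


Grid: 2 x 5 boxes, i.e. 3 rows and 6 columns of dots.
Horizontal edges: (rows + 1) * cols = 3 * 5 = 15
Vertical edges: rows * (cols + 1) = 2 * 6 = 12
Total edges: 15 + 12 = 27
Edges drawn: 8
Remaining: 27 - 8 = 19

19


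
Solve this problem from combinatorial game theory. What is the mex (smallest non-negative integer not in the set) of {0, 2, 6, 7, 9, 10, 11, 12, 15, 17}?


Set = {0, 2, 6, 7, 9, 10, 11, 12, 15, 17}
0 is in the set.
1 is NOT in the set. This is the mex.
mex = 1

1


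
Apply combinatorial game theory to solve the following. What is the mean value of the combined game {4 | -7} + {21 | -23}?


G1 = {4 | -7}, G2 = {21 | -23}
Each is a switch {a | b} with numbers a > b; its mean value is (a + b)/2, and mean value is additive over game sums: m(G1 + G2) = m(G1) + m(G2).
Mean of G1 = (4 + (-7))/2 = -3/2 = -3/2
Mean of G2 = (21 + (-23))/2 = -2/2 = -1
Mean of G1 + G2 = -3/2 + -1 = -5/2

-5/2


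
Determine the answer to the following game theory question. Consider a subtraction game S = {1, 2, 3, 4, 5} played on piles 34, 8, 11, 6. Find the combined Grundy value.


Subtraction set: {1, 2, 3, 4, 5}
For this subtraction set, G(n) = n mod 6 (period = max + 1 = 6).
Pile 1 (size 34): G(34) = 34 mod 6 = 4
Pile 2 (size 8): G(8) = 8 mod 6 = 2
Pile 3 (size 11): G(11) = 11 mod 6 = 5
Pile 4 (size 6): G(6) = 6 mod 6 = 0
Total Grundy value = XOR of all: 4 XOR 2 XOR 5 XOR 0 = 3

3


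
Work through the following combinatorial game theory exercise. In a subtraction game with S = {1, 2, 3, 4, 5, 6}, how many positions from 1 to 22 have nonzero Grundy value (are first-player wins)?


Subtraction set S = {1, 2, 3, 4, 5, 6}, so G(n) = n mod 7.
G(n) = 0 when n is a multiple of 7.
Multiples of 7 in [1, 22]: 3
N-positions (nonzero Grundy) = 22 - 3 = 19

19


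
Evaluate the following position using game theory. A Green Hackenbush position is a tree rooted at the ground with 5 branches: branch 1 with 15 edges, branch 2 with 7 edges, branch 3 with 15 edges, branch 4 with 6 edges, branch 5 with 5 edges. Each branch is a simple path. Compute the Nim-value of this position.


The tree has 5 branches from the ground vertex.
In Green Hackenbush, the Nim-value of a simple path of length k is k.
Branch 1: length 15, Nim-value = 15
Branch 2: length 7, Nim-value = 7
Branch 3: length 15, Nim-value = 15
Branch 4: length 6, Nim-value = 6
Branch 5: length 5, Nim-value = 5
Total Nim-value = XOR of all branch values:
0 XOR 15 = 15
15 XOR 7 = 8
8 XOR 15 = 7
7 XOR 6 = 1
1 XOR 5 = 4
Nim-value of the tree = 4

4


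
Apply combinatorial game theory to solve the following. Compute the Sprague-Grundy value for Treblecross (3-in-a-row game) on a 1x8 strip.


Treblecross: place X on empty cells; 3-in-a-row wins.
Playing within two cells of an existing X lets the opponent win at once, so sensible play treats the cells i-2..i+2 around each X as dead. The player left with no safe cell loses, so this is a normal-play take-away game on strips of safe cells.
Placing X at cell i (0-indexed) of a strip of k safe cells leaves independent strips of sizes max(0, i-2) and max(0, k-i-3). Hence G(k) = mex{ G(max(0,i-2)) XOR G(max(0,k-i-3)) : 0 <= i < k }, with G(0) = 0.
G(1): splits (0,0):0^0=0 -> mex({0}) = 1
G(2): splits (0,0):0^0=0 -> mex({0}) = 1
G(3): splits (0,0):0^0=0 -> mex({0}) = 1
G(4): splits (0,1):0^1=1 (0,0):0^0=0 -> mex({0, 1}) = 2
G(5): splits (0,2):0^1=1 (0,1):0^1=1 (0,0):0^0=0 -> mex({0, 1}) = 2
G(6) = mex({1}) = 0
G(7) = mex({0, 1, 2}) = 3
G(8) = mex({0, 1, 2}) = 3
Therefore G(8) = 3.

3


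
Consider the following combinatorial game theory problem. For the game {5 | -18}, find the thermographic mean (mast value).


Game = {5 | -18}, a switch {a | b} with numbers a > b.
Its thermograph has left wall a - t and right wall b + t, which meet at t = (a - b)/2, where both equal (a + b)/2. So the mast (mean value) is at (a + b)/2.
Mean = (5 + (-18))/2 = -13/2 = -13/2

-13/2


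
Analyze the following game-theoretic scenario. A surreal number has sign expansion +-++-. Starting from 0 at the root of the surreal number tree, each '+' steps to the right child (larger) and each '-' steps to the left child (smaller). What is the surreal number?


Sign expansion: +-++-
Rule: track bounds (lo, hi), initially (-inf, +inf). On '+', the current value becomes lo and we move to the simplest number in (value, hi): value + 1 if hi = +inf, otherwise the midpoint (value + hi)/2. On '-', the current value becomes hi and we move to value - 1 if lo = -inf, otherwise the midpoint (lo + value)/2.
Start at 0.
Step 1: sign = +, move right. Bounds: (0, +inf). Value = 1
Step 2: sign = -, move left. Bounds: (0, 1). Value = 1/2
Step 3: sign = +, move right. Bounds: (1/2, 1). Value = 3/4
Step 4: sign = +, move right. Bounds: (3/4, 1). Value = 7/8
Step 5: sign = -, move left. Bounds: (3/4, 7/8). Value = 13/16
The surreal number with sign expansion +-++- is 13/16.

13/16


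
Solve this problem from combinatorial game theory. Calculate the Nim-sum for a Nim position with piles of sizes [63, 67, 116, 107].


We need the XOR (exclusive or) of all pile sizes.
After XOR-ing pile 1 (size 63): 0 XOR 63 = 63
After XOR-ing pile 2 (size 67): 63 XOR 67 = 124
After XOR-ing pile 3 (size 116): 124 XOR 116 = 8
After XOR-ing pile 4 (size 107): 8 XOR 107 = 99
The Nim-value of this position is 99.

99


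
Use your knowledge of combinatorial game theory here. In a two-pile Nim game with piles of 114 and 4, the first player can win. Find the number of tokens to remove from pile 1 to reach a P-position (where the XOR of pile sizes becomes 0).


Piles: 114 and 4
Current XOR: 114 XOR 4 = 118 (non-zero, so this is an N-position).
To make the XOR zero, we need to find a move that balances the piles.
For pile 1 (size 114): target = 114 XOR 118 = 4
We reduce pile 1 from 114 to 4.
Tokens removed: 114 - 4 = 110
Verification: 4 XOR 4 = 0

110


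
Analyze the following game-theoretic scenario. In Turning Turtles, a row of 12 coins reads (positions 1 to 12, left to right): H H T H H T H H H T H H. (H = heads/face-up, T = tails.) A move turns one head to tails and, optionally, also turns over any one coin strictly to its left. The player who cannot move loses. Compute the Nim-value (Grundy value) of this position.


Coins: H H T H H T H H H T H H
Key fact: a single head at position k behaves exactly like a Nim heap of size k (turning it to T and optionally flipping a coin at j < k corresponds to moving the heap from k to j, or to 0), and heads combine as a disjunctive sum (two heads at the same place would cancel, matching j XOR j = 0). So the Nim-value is the XOR of the 1-indexed positions of the heads.
Face-up positions (1-indexed): [1, 2, 4, 5, 7, 8, 9, 11, 12]
XOR 0 with 1: 0 XOR 1 = 1
XOR 1 with 2: 1 XOR 2 = 3
XOR 3 with 4: 3 XOR 4 = 7
XOR 7 with 5: 7 XOR 5 = 2
XOR 2 with 7: 2 XOR 7 = 5
XOR 5 with 8: 5 XOR 8 = 13
XOR 13 with 9: 13 XOR 9 = 4
XOR 4 with 11: 4 XOR 11 = 15
XOR 15 with 12: 15 XOR 12 = 3
Nim-value = 3

3


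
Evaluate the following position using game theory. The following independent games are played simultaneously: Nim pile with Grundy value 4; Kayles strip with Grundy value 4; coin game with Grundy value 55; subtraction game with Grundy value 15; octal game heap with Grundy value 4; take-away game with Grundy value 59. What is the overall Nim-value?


By the Sprague-Grundy theorem, the Grundy value of a sum of games is the XOR of individual Grundy values.
Nim pile: Grundy value = 4. Running XOR: 0 XOR 4 = 4
Kayles strip: Grundy value = 4. Running XOR: 4 XOR 4 = 0
coin game: Grundy value = 55. Running XOR: 0 XOR 55 = 55
subtraction game: Grundy value = 15. Running XOR: 55 XOR 15 = 56
octal game heap: Grundy value = 4. Running XOR: 56 XOR 4 = 60
take-away game: Grundy value = 59. Running XOR: 60 XOR 59 = 7
The combined Grundy value is 7.

7


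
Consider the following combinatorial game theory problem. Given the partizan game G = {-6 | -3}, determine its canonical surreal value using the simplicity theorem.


Left options: {-6}, max = -6
Right options: {-3}, min = -3
All options are numbers and max(Left) < min(Right), so by the simplicity theorem the value is the simplest (earliest-born) number strictly between -6 and -3.
Integers -5 through -4 all lie strictly between -6 and -3.
Among integers, the simplest (lowest birthday = smallest |n|; 0 is born on day 0, +-n on day n) is -4.
No non-integer in the interval can be simpler: if x is a non-integer in the interval, then floor(x) or ceil(x) also lies in the interval (the interval contains an integer), and both are proper prefixes of x's sign expansion, i.e. born earlier. So the game value is -4.
Game value = -4

-4


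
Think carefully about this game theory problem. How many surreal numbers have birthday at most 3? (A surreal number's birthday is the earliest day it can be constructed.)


Day 0: {|} = 0 is born. Count = 1.
Day n: the number of surreal numbers born by day n is 2^(n+1) - 1.
By day 0: 2^1 - 1 = 1
By day 1: 2^2 - 1 = 3
By day 2: 2^3 - 1 = 7
By day 3: 2^4 - 1 = 15
By day 3: 15 surreal numbers.

15


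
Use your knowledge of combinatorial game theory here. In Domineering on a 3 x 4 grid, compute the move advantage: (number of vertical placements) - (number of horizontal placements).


Board is 3 x 4 (rows x cols).
Left (vertical) placements: (rows-1) * cols = 2 * 4 = 8
Right (horizontal) placements: rows * (cols-1) = 3 * 3 = 9
Advantage = Left - Right = 8 - 9 = -1

-1


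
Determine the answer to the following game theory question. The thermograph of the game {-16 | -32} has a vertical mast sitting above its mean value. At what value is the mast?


Game = {-16 | -32}, a switch {a | b} with numbers a > b.
Its thermograph has left wall a - t and right wall b + t, which meet at t = (a - b)/2, where both equal (a + b)/2. So the mast (mean value) is at (a + b)/2.
Mean = (-16 + (-32))/2 = -48/2 = -24

-24


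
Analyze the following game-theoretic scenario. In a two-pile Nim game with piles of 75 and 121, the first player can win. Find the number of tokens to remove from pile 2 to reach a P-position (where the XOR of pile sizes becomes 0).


Piles: 75 and 121
Current XOR: 75 XOR 121 = 50 (non-zero, so this is an N-position).
To make the XOR zero, we need to find a move that balances the piles.
For pile 2 (size 121): target = 121 XOR 50 = 75
We reduce pile 2 from 121 to 75.
Tokens removed: 121 - 75 = 46
Verification: 75 XOR 75 = 0

46


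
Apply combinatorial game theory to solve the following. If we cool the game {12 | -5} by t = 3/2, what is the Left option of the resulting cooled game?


Original game: {12 | -5} (a switch {a | b} with a > b).
Cooling by t (for t below the temperature (a - b)/2 = 17/2) taxes each move by t: {a | b} cooled by t is {a - t | b + t}.
Cooling amount: t = 3/2
Cooled Left option: 12 - 3/2 = 21/2
Cooled Right option: -5 + 3/2 = -7/2
Cooled game: {21/2 | -7/2}
Left option = 21/2

21/2


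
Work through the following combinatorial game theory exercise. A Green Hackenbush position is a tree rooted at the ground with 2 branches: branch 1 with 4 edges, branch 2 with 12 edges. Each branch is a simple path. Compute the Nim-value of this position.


The tree has 2 branches from the ground vertex.
In Green Hackenbush, the Nim-value of a simple path of length k is k.
Branch 1: length 4, Nim-value = 4
Branch 2: length 12, Nim-value = 12
Total Nim-value = XOR of all branch values:
0 XOR 4 = 4
4 XOR 12 = 8
Nim-value of the tree = 8

8


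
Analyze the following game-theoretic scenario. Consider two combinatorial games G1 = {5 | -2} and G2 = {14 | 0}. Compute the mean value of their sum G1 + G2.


G1 = {5 | -2}, G2 = {14 | 0}
Each is a switch {a | b} with numbers a > b; its mean value is (a + b)/2, and mean value is additive over game sums: m(G1 + G2) = m(G1) + m(G2).
Mean of G1 = (5 + (-2))/2 = 3/2 = 3/2
Mean of G2 = (14 + (0))/2 = 14/2 = 7
Mean of G1 + G2 = 3/2 + 7 = 17/2

17/2


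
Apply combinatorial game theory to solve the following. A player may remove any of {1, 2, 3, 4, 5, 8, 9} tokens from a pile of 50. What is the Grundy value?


The subtraction set is S = {1, 2, 3, 4, 5, 8, 9}.
G(k) = mex{ G(k - s) : s in S, s <= k }. We compute iteratively: G(0) = 0.
G(1) = mex({0}) = 1
G(2) = mex({0, 1}) = 2
G(3) = mex({0, 1, 2}) = 3
G(4) = mex({0, 1, 2, 3}) = 4
G(5) = mex({0, 1, 2, 3, 4}) = 5
G(6) = mex({1, 2, 3, 4, 5}) = 0
G(7) = mex({0, 2, 3, 4, 5}) = 1
G(8) = mex({0, 1, 3, 4, 5}) = 2
G(9) = mex({0, 1, 2, 4, 5}) = 3
G(10) = mex({0, 1, 2, 3, 5}) = 4
G(11) = mex({0, 1, 2, 3, 4}) = 5
G(12) = mex({1, 2, 3, 4, 5}) = 0
G(13) = mex({0, 2, 3, 4, 5}) = 1
G(14) = mex({0, 1, 3, 4, 5}) = 2
Observe that G(6)..G(14) = 0, 1, 2, 3, 4, 5, 0, 1, 2 repeats G(0)..G(8) = 0, 1, 2, 3, 4, 5, 0, 1, 2.
For k >= max(S) = 9, G(k) is determined by the previous 9 values G(k-9)..G(k-1); a window of 9 consecutive values has recurred shifted by 6, so by induction G(k + 6) = G(k) for all k >= 0: the sequence is periodic from the start with period 6.
One period: G(0..5) = 0, 1, 2, 3, 4, 5.
50 mod 6 = 2, so G(50) = G(2) = 2.

2


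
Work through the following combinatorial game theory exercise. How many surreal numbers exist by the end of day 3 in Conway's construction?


Day 0: {|} = 0 is born. Count = 1.
Day n: the number of surreal numbers born by day n is 2^(n+1) - 1.
By day 0: 2^1 - 1 = 1
By day 1: 2^2 - 1 = 3
By day 2: 2^3 - 1 = 7
By day 3: 2^4 - 1 = 15
By day 3: 15 surreal numbers.

15


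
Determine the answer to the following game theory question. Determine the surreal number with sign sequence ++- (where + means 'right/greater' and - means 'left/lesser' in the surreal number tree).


Sign expansion: ++-
Rule: track bounds (lo, hi), initially (-inf, +inf). On '+', the current value becomes lo and we move to the simplest number in (value, hi): value + 1 if hi = +inf, otherwise the midpoint (value + hi)/2. On '-', the current value becomes hi and we move to value - 1 if lo = -inf, otherwise the midpoint (lo + value)/2.
Start at 0.
Step 1: sign = +, move right. Bounds: (0, +inf). Value = 1
Step 2: sign = +, move right. Bounds: (1, +inf). Value = 2
Step 3: sign = -, move left. Bounds: (1, 2). Value = 3/2
The surreal number with sign expansion ++- is 3/2.

3/2


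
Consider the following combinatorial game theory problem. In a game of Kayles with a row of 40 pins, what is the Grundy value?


Kayles: a move removes 1 or 2 adjacent pins from a contiguous row.
Removing pins from a row of k leaves two independent rows (a, b) with a + b = k - 1 (one pin) or a + b = k - 2 (two pins); an end removal gives a = 0.
By Sprague-Grundy, G(k) = mex{ G(a) XOR G(b) } over all these splits. G(0) = 0.
G(1): splits (0,0):0^0=0 -> mex({0}) = 1
G(2): splits (0,1):0^1=1 (0,0):0^0=0 -> mex({0, 1}) = 2
G(3): splits (0,2):0^2=2 (1,1):1^1=0 (0,1):0^1=1 -> mex({0, 1, 2}) = 3
G(4): splits (0,3):0^3=3 (1,2):1^2=3 (0,2):0^2=2 (1,1):1^1=0 -> mex({0, 2, 3}) = 1
G(5): splits (0,4):0^1=1 (1,3):1^3=2 (2,2):2^2=0 (0,3):0^3=3 (1,2):1^2=3 -> mex({0, 1, 2, 3}) = 4
G(6) = mex({0, 1, 2, 4}) = 3
G(7) = mex({0, 1, 3, 4, 5}) = 2
G(8) = mex({0, 2, 3, 5, 6}) = 1
G(9) = mex({0, 1, 2, 3, 6, 7}) = 4
G(10) = mex({0, 1, 3, 4, 5, 7}) = 2
G(11) = mex({0, 1, 2, 3, 4, 5}) = 6
G(12) = mex({0, 1, 2, 3, 5, 6, 7}) = 4
G(13) = mex({0, 2, 3, 4, 6, 7}) = 1
G(14) = mex({0, 1, 4, 5, 6, 7}) = 2
G(15) = mex({0, 1, 2, 3, 4, 5, 6}) = 7
G(16) = mex({0, 2, 3, 5, 6, 7}) = 1
G(17) = mex({0, 1, 2, 3, 5, 6, 7}) = 4
G(18) = mex({0, 1, 2, 4, 5, 6}) = 3
G(19) = mex({0, 1, 3, 4, 5, 7}) = 2
G(20) = mex({0, 2, 3, 4, 5, 6, 7}) = 1
G(21) = mex({0, 1, 2, 3, 5, 6, 7}) = 4
G(22) = mex({0, 1, 2, 3, 4, 5, 7}) = 6
G(23) = mex({0, 1, 2, 3, 4, 5, 6}) = 7
G(24) = mex({0, 1, 2, 3, 5, 6, 7}) = 4
G(25) = mex({0, 2, 3, 4, 6, 7}) = 1
G(26) = mex({0, 1, 3, 4, 5, 6, 7}) = 2
G(27) = mex({0, 1, 2, 3, 4, 5, 6, 7}) = 8
G(28) = mex({0, 1, 2, 3, 4, 6, 7, 8}) = 5
G(29) = mex({0, 1, 2, 3, 5, 6, 7, 8, 9}) = 4
G(30) = mex({0, 1, 2, 3, 4, 5, 6, 9, 10}) = 7
G(31) = mex({0, 1, 3, 4, 5, 7, 10, 11}) = 2
G(32) = mex({0, 2, 3, 4, 5, 6, 7, 9, 11}) = 1
G(33) = mex({0, 1, 2, 3, 4, 5, 6, 7, 9, 12}) = 8
G(34) = mex({0, 1, 2, 3, 4, 5, 7, 8, 11, 12}) = 6
G(35) = mex({0, 1, 2, 3, 4, 5, 6, 8, 9, 10, 11}) = 7
G(36) = mex({0, 1, 2, 3, 5, 6, 7, 9, 10}) = 4
G(37) = mex({0, 2, 3, 4, 6, 7, 9, 10, 11, 12}) = 1
G(38) = mex({0, 1, 3, 4, 5, 6, 7, 9, 10, 11, 12}) = 2
G(39) = mex({0, 1, 2, 4, 5, 6, 7, 9, 10, 12, 14}) = 3
G(40) = mex({0, 2, 3, 4, 6, 7, 11, 12, 14}) = 1
Therefore G(40) = 1.

1


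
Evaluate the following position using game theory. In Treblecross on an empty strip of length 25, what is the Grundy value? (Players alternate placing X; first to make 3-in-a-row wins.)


Treblecross: place X on empty cells; 3-in-a-row wins.
Playing within two cells of an existing X lets the opponent win at once, so sensible play treats the cells i-2..i+2 around each X as dead. The player left with no safe cell loses, so this is a normal-play take-away game on strips of safe cells.
Placing X at cell i (0-indexed) of a strip of k safe cells leaves independent strips of sizes max(0, i-2) and max(0, k-i-3). Hence G(k) = mex{ G(max(0,i-2)) XOR G(max(0,k-i-3)) : 0 <= i < k }, with G(0) = 0.
G(1): splits (0,0):0^0=0 -> mex({0}) = 1
G(2): splits (0,0):0^0=0 -> mex({0}) = 1
G(3): splits (0,0):0^0=0 -> mex({0}) = 1
G(4): splits (0,1):0^1=1 (0,0):0^0=0 -> mex({0, 1}) = 2
G(5): splits (0,2):0^1=1 (0,1):0^1=1 (0,0):0^0=0 -> mex({0, 1}) = 2
G(6) = mex({1}) = 0
G(7) = mex({0, 1, 2}) = 3
G(8) = mex({0, 1, 2}) = 3
G(9) = mex({0, 2}) = 1
G(10) = mex({0, 2, 3}) = 1
G(11) = mex({0, 3}) = 1
G(12) = mex({1, 3}) = 0
G(13) = mex({0, 1, 2, 3}) = 4
G(14) = mex({0, 1, 2}) = 3
G(15) = mex({0, 1, 2}) = 3
G(16) = mex({0, 1, 2, 4}) = 3
G(17) = mex({0, 1, 3, 4}) = 2
G(18) = mex({0, 1, 3, 4}) = 2
G(19) = mex({0, 1, 3, 5}) = 2
G(20) = mex({0, 1, 2, 3, 5}) = 4
G(21) = mex({0, 1, 2, 3, 5}) = 4
G(22) = mex({1, 2, 6}) = 0
G(23) = mex({0, 1, 2, 3, 4, 6}) = 5
G(24) = mex({0, 1, 2, 3, 4}) = 5
G(25) = mex({0, 1, 3, 4, 7}) = 2
Therefore G(25) = 2.

2


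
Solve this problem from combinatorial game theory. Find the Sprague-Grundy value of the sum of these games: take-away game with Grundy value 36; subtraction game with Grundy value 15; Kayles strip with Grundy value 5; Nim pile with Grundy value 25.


By the Sprague-Grundy theorem, the Grundy value of a sum of games is the XOR of individual Grundy values.
take-away game: Grundy value = 36. Running XOR: 0 XOR 36 = 36
subtraction game: Grundy value = 15. Running XOR: 36 XOR 15 = 43
Kayles strip: Grundy value = 5. Running XOR: 43 XOR 5 = 46
Nim pile: Grundy value = 25. Running XOR: 46 XOR 25 = 55
The combined Grundy value is 55.

55


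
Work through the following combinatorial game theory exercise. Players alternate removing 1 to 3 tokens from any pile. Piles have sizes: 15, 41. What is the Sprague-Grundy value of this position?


Subtraction set: {1, 2, 3}
For this subtraction set, G(n) = n mod 4 (period = max + 1 = 4).
Pile 1 (size 15): G(15) = 15 mod 4 = 3
Pile 2 (size 41): G(41) = 41 mod 4 = 1
Total Grundy value = XOR of all: 3 XOR 1 = 2

2


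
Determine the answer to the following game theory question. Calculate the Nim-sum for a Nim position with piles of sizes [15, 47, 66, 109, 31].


We need the XOR (exclusive or) of all pile sizes.
After XOR-ing pile 1 (size 15): 0 XOR 15 = 15
After XOR-ing pile 2 (size 47): 15 XOR 47 = 32
After XOR-ing pile 3 (size 66): 32 XOR 66 = 98
After XOR-ing pile 4 (size 109): 98 XOR 109 = 15
After XOR-ing pile 5 (size 31): 15 XOR 31 = 16
The Nim-value of this position is 16.

16


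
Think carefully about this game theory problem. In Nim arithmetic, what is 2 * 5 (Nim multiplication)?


Nim multiplication is bilinear over XOR: (u XOR v) * w = (u*w) XOR (v*w).
So we split each operand into its bit components and XOR the pairwise Nim products.
2 = 2 (as XOR of powers of 2).
5 = 1 + 4 (as XOR of powers of 2).
Using the standard Nim-product table on single bits:
  2*2 = 3,   2*4 = 8,   2*8 = 12,
  4*4 = 6,   4*8 = 11,  8*8 = 13,
and  1*x = x (identity), k*l = l*k (commutative).
Pairwise Nim products:
  2 * 1 = 2
  2 * 4 = 8
XOR them: 2 XOR 8 = 10.
Result: 2 * 5 = 10 (in Nim).

10


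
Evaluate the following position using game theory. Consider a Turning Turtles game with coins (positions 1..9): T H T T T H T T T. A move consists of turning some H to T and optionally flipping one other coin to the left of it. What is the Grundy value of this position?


Coins: T H T T T H T T T
Key fact: a single head at position k behaves exactly like a Nim heap of size k (turning it to T and optionally flipping a coin at j < k corresponds to moving the heap from k to j, or to 0), and heads combine as a disjunctive sum (two heads at the same place would cancel, matching j XOR j = 0). So the Nim-value is the XOR of the 1-indexed positions of the heads.
Face-up positions (1-indexed): [2, 6]
XOR 0 with 2: 0 XOR 2 = 2
XOR 2 with 6: 2 XOR 6 = 4
Nim-value = 4

4


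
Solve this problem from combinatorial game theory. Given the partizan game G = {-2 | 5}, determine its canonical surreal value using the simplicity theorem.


Left options: {-2}, max = -2
Right options: {5}, min = 5
All options are numbers and max(Left) < min(Right), so by the simplicity theorem the value is the simplest (earliest-born) number strictly between -2 and 5.
Integers -1 through 4 all lie strictly between -2 and 5.
Among integers, the simplest (lowest birthday = smallest |n|; 0 is born on day 0, +-n on day n) is 0.
No non-integer in the interval can be simpler: if x is a non-integer in the interval, then floor(x) or ceil(x) also lies in the interval (the interval contains an integer), and both are proper prefixes of x's sign expansion, i.e. born earlier. So the game value is 0.
Game value = 0

0


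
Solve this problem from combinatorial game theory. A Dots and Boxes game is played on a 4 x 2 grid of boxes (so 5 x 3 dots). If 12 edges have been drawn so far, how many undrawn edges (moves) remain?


Grid: 4 x 2 boxes, i.e. 5 rows and 3 columns of dots.
Horizontal edges: (rows + 1) * cols = 5 * 2 = 10
Vertical edges: rows * (cols + 1) = 4 * 3 = 12
Total edges: 10 + 12 = 22
Edges drawn: 12
Remaining: 22 - 12 = 10

10


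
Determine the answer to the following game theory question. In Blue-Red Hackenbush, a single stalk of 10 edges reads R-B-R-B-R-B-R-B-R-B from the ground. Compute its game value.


Edges (from ground): R-B-R-B-R-B-R-B-R-B
By Berlekamp's sign-expansion rule, a Blue-Red Hackenbush stalk has the value of the surreal number whose sign sequence is the edge sequence with B -> + and R -> -.
Sign sequence: -+-+-+-+-+
Trace the sign expansion in the surreal number tree, starting from 0:
Edge 1: R (sign -) -> bounds (-inf, 0), value = -1
Edge 2: B (sign +) -> bounds (-1, 0), value = -1/2
Edge 3: R (sign -) -> bounds (-1, -1/2), value = -3/4
Edge 4: B (sign +) -> bounds (-3/4, -1/2), value = -5/8
Edge 5: R (sign -) -> bounds (-3/4, -5/8), value = -11/16
Edge 6: B (sign +) -> bounds (-11/16, -5/8), value = -21/32
Edge 7: R (sign -) -> bounds (-11/16, -21/32), value = -43/64
Edge 8: B (sign +) -> bounds (-43/64, -21/32), value = -85/128
Edge 9: R (sign -) -> bounds (-43/64, -85/128), value = -171/256
Edge 10: B (sign +) -> bounds (-171/256, -85/128), value = -341/512
Game value = -341/512

-341/512


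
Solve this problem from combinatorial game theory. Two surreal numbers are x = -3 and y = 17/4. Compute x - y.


x = -3, y = 17/4
Converting to common denominator: 4
x = -12/4, y = 17/4
x - y = -3 - 17/4 = -29/4

-29/4


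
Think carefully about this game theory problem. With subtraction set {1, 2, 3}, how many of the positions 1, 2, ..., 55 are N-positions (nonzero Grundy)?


Subtraction set S = {1, 2, 3}, so G(n) = n mod 4.
G(n) = 0 when n is a multiple of 4.
Multiples of 4 in [1, 55]: 13
N-positions (nonzero Grundy) = 55 - 13 = 42

42


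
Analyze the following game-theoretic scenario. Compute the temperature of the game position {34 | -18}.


The game is {34 | -18}, a switch {a | b} with numbers a > b.
Cooling {a | b} by t gives {a - t | b + t}, which stops being hot when a - t = b + t, i.e. at t = (a - b)/2. So the temperature of a switch is (a - b)/2.
Temperature = (Left option - Right option) / 2
= (34 - (-18)) / 2
= 52 / 2
= 26

26


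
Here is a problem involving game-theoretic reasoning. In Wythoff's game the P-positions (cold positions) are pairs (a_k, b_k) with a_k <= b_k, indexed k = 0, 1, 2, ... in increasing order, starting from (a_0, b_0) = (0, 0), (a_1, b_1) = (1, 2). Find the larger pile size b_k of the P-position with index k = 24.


By Wythoff's theorem, a_k = floor(k * phi) and b_k = floor(k * phi^2) = a_k + k, where phi = (1 + sqrt(5))/2 is the golden ratio.
phi = (1 + sqrt(5))/2 = 1.618034
phi^2 = phi + 1 = 2.618034
k = 24
k * phi^2 = 24 * 2.618034 = 62.832816
b_24 = floor(k * phi^2) = 62 (check: a_24 + k = 38 + 24 = 62)

62
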